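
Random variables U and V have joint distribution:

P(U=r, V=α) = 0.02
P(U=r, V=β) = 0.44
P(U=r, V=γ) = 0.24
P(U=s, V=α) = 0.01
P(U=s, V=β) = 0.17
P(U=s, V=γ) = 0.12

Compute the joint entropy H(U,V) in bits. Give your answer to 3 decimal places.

1.996 bits

H(U,V) = −Σ p(x,y)·log₂ p(x,y) over all 6 cells.
  cell (r,α): −0.02·log₂0.02 = 0.1129
  cell (r,β): −0.44·log₂0.44 = 0.5211
  cell (r,γ): −0.24·log₂0.24 = 0.4941
  cell (s,α): −0.01·log₂0.01 = 0.0664
  cell (s,β): −0.17·log₂0.17 = 0.4346
  cell (s,γ): −0.12·log₂0.12 = 0.3671
Sum = 1.996 bits.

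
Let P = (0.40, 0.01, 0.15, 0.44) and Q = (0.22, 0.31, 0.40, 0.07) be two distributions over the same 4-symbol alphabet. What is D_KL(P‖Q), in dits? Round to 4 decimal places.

0.3763 dits

D(P‖Q) = Σ p·log₁₀(p/q).
  0.40·log₁₀(0.40/0.22) = 0.10385
  0.01·log₁₀(0.01/0.31) = -0.01491
  0.15·log₁₀(0.15/0.40) = -0.06390
  0.44·log₁₀(0.44/0.07) = 0.35128
D(P‖Q) = 0.3763 dits.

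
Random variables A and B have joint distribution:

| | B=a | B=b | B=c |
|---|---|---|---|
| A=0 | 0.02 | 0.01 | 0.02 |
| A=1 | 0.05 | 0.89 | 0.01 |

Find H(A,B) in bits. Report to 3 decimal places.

0.724 bits

H(A,B) = −Σ p(x,y)·log₂ p(x,y) over all 6 cells.
  cell (0,a): −0.02·log₂0.02 = 0.1129
  cell (0,b): −0.01·log₂0.01 = 0.0664
  cell (0,c): −0.02·log₂0.02 = 0.1129
  cell (1,a): −0.05·log₂0.05 = 0.2161
  cell (1,b): −0.89·log₂0.89 = 0.1496
  cell (1,c): −0.01·log₂0.01 = 0.0664
Sum = 0.724 bits.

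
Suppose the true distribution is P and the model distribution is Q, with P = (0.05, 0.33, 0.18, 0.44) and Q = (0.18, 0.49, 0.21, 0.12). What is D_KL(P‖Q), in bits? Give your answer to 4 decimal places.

0.5041 bits

D(P‖Q) = Σ p·log₂(p/q).
  0.05·log₂(0.05/0.18) = -0.09240
  0.33·log₂(0.33/0.49) = -0.18820
  0.18·log₂(0.18/0.21) = -0.04003
  0.44·log₂(0.44/0.12) = 0.82477
D(P‖Q) = 0.5041 bits.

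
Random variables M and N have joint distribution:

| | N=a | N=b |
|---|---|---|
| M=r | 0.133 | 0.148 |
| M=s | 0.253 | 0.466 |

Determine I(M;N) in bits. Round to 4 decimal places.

0.0090 bits

Marginals: p(M) = (0.2810, 0.7190), p(N) = (0.3860, 0.6140).
I(M;N) = Σ p(x,y)·log₂[p(x,y)/(p(x)p(y))].
  (r,a): 0.133·log₂(1.2262) = 0.03913
  (r,b): 0.148·log₂(0.8578) = -0.03275
  (s,a): 0.253·log₂(0.9116) = -0.03378
  (s,b): 0.466·log₂(1.0556) = 0.03636
Sum = 0.0090 bits.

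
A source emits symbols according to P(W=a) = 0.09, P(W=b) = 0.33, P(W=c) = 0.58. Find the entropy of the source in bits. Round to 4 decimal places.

1.2963 bits

H(W) = −Σ p·log₂ p.
  −(0.09)·log₂(0.09) = 0.31265
  −(0.33)·log₂(0.33) = 0.52782
  −(0.58)·log₂(0.58) = 0.45581
Sum: 0.31265 + 0.52782 + 0.45581 = 1.2963 bits.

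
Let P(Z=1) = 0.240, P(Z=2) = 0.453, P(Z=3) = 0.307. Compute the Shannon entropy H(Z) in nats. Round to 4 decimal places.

1.0638 nats

H(Z) = −Σ p·ln p.
  −(0.240)·ln(0.240) = 0.34251
  −(0.453)·ln(0.453) = 0.35871
  −(0.307)·ln(0.307) = 0.36254
Sum: 0.34251 + 0.35871 + 0.36254 = 1.0638 nats.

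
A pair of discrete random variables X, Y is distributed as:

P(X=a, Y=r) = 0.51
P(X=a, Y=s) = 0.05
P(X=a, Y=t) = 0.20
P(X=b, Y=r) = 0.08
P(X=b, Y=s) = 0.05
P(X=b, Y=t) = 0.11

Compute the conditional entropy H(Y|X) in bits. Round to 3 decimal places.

Chain rule: H(Y|X) = H(X,Y) − H(X).
Marginals: p(X) = (0.7600, 0.2400), p(Y) = (0.5900, 0.1000, 0.3100).
H(X,Y) = 2.0338 bits; H(X) = 0.7950 bits.
H(Y|X) = 2.0338 − 0.7950 = 1.239 bits.

1.239 bits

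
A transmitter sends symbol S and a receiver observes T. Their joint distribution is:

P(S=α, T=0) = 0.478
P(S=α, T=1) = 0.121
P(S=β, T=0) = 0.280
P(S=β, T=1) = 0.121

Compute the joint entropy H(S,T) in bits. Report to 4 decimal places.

1.7606 bits

H(S,T) = −Σ p(x,y)·log₂ p(x,y) over all 4 cells.
  cell (α,0): −0.478·log₂0.478 = 0.50903
  cell (α,1): −0.121·log₂0.121 = 0.36868
  cell (β,0): −0.280·log₂0.280 = 0.51422
  cell (β,1): −0.121·log₂0.121 = 0.36868
Sum = 1.7606 bits.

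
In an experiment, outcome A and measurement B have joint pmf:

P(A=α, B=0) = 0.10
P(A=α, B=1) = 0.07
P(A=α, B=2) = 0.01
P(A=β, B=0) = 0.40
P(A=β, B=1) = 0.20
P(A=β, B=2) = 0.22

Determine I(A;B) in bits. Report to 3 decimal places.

Marginals: p(A) = (0.1800, 0.8200), p(B) = (0.5000, 0.2700, 0.2300).
I(A;B) = Σ p(x,y)·log₂[p(x,y)/(p(x)p(y))].
  (α,0): 0.10·log₂(1.1111) = 0.0152
  (α,1): 0.07·log₂(1.4403) = 0.0368
  (α,2): 0.01·log₂(0.2415) = -0.0205
  (β,0): 0.40·log₂(0.9756) = -0.0142
  (β,1): 0.20·log₂(0.9033) = -0.0293
  (β,2): 0.22·log₂(1.1665) = 0.0489
Sum = 0.037 bits.

0.037 bits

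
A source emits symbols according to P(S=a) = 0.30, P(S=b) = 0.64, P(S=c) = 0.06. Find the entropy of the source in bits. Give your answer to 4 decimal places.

H(S) = −Σ p·log₂ p.
  −(0.30)·log₂(0.30) = 0.52109
  −(0.64)·log₂(0.64) = 0.41207
  −(0.06)·log₂(0.06) = 0.24353
Sum: 0.52109 + 0.41207 + 0.24353 = 1.1767 bits.

1.1767 bits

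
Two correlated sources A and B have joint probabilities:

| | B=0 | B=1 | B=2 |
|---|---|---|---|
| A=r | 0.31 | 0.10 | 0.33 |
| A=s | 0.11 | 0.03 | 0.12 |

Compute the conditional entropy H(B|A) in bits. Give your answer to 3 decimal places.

Chain rule: H(B|A) = H(A,B) − H(A).
Marginals: p(A) = (0.7400, 0.2600), p(B) = (0.4200, 0.1300, 0.4500).
H(A,B) = 2.2529 bits; H(A) = 0.8267 bits.
H(B|A) = 2.2529 − 0.8267 = 1.426 bits.

1.426 bits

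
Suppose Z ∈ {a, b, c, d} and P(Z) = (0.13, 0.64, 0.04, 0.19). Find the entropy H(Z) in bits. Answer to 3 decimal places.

H(Z) = −Σ p·log₂ p.
  −(0.13)·log₂(0.13) = 0.3826
  −(0.64)·log₂(0.64) = 0.4121
  −(0.04)·log₂(0.04) = 0.1858
  −(0.19)·log₂(0.19) = 0.4552
Sum: 0.3826 + 0.4121 + 0.1858 + 0.4552 = 1.436 bits.

1.436 bits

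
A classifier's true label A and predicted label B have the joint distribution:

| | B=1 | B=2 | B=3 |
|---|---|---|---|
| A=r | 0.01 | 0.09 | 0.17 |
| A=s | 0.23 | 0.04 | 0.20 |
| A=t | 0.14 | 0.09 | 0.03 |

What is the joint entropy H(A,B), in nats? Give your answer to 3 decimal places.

H(A,B) = −Σ p(x,y)·ln p(x,y) over all 9 cells.
  cell (r,1): −0.01·ln0.01 = 0.0461
  cell (r,2): −0.09·ln0.09 = 0.2167
  cell (r,3): −0.17·ln0.17 = 0.3012
  cell (s,1): −0.23·ln0.23 = 0.3380
  cell (s,2): −0.04·ln0.04 = 0.1288
  cell (s,3): −0.20·ln0.20 = 0.3219
  cell (t,1): −0.14·ln0.14 = 0.2753
  cell (t,2): −0.09·ln0.09 = 0.2167
  cell (t,3): −0.03·ln0.03 = 0.1052
Sum = 1.950 nats.

1.950 nats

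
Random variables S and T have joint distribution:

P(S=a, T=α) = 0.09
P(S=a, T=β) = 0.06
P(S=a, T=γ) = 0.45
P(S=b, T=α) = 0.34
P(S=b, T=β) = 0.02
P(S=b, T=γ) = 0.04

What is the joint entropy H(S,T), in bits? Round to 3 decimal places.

1.902 bits

H(S,T) = −Σ p(x,y)·log₂ p(x,y) over all 6 cells.
  cell (a,α): −0.09·log₂0.09 = 0.3127
  cell (a,β): −0.06·log₂0.06 = 0.2435
  cell (a,γ): −0.45·log₂0.45 = 0.5184
  cell (b,α): −0.34·log₂0.34 = 0.5292
  cell (b,β): −0.02·log₂0.02 = 0.1129
  cell (b,γ): −0.04·log₂0.04 = 0.1858
Sum = 1.902 bits.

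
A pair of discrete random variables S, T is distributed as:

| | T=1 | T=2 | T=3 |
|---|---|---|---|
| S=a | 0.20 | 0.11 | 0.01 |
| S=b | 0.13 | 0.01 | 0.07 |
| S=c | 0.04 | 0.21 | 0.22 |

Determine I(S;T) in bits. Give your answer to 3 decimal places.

0.353 bits

Marginals: p(S) = (0.3200, 0.2100, 0.4700), p(T) = (0.3700, 0.3300, 0.3000).
I(S;T) = H(S) + H(T) − H(S,T).
H(S) = 1.5108, H(T) = 1.5796, H(S,T) = 2.7379.
I(S;T) = 1.5108 + 1.5796 − 2.7379 = 0.353 bits.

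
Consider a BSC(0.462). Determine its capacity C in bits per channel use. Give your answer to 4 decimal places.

Binary symmetric channel: C = 1 − h₂(ε) where h₂ is the binary entropy function.
h₂(0.462) = −0.462·log₂0.462 − 0.538·log₂0.538 = 0.9958.
C = 1 − 0.9958 = 0.0042 bits per channel use.

0.0042 bits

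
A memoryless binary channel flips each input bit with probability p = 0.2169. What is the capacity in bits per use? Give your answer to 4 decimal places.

Binary symmetric channel: C = 1 − h₂(ε) where h₂ is the binary entropy function.
h₂(0.2169) = −0.2169·log₂0.2169 − 0.7831·log₂0.7831 = 0.7545.
C = 1 − 0.7545 = 0.2455 bits per channel use.

0.2455 bits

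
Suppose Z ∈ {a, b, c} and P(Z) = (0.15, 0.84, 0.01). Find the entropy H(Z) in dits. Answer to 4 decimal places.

0.2072 dits

H(Z) = −Σ p·log₁₀ p.
  −(0.15)·log₁₀(0.15) = 0.12359
  −(0.84)·log₁₀(0.84) = 0.06361
  −(0.01)·log₁₀(0.01) = 0.02000
Sum: 0.12359 + 0.06361 + 0.02000 = 0.2072 dits.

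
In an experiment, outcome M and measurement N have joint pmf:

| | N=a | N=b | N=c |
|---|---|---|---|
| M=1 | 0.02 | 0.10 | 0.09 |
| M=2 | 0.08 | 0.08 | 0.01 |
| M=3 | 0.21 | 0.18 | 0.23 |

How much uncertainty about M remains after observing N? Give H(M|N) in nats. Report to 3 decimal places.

0.853 nats

Marginals: p(M) = (0.2100, 0.1700, 0.6200), p(N) = (0.3100, 0.3600, 0.3300).
H(M|N) = Σ p(N) · H(M|N=·).
  N=a: p=0.3100, H(M|N=a) = 0.7902
  N=b: p=0.3600, H(M|N=b) = 1.0366
  N=c: p=0.3300, H(M|N=c) = 0.7119
Weighted sum = 0.853 nats.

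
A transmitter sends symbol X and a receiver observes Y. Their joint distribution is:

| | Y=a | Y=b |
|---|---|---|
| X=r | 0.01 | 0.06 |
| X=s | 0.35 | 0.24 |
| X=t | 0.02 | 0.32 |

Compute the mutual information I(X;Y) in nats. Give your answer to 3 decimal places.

0.161 nats

Marginals: p(X) = (0.0700, 0.5900, 0.3400), p(Y) = (0.3800, 0.6200).
I(X;Y) = Σ p(x,y)·ln[p(x,y)/(p(x)p(y))].
  (r,a): 0.01·ln(0.3759) = -0.0098
  (r,b): 0.06·ln(1.3825) = 0.0194
  (s,a): 0.35·ln(1.5611) = 0.1559
  (s,b): 0.24·ln(0.6561) = -0.1011
  (t,a): 0.02·ln(0.1548) = -0.0373
  (t,b): 0.32·ln(1.5180) = 0.1336
Sum = 0.161 nats.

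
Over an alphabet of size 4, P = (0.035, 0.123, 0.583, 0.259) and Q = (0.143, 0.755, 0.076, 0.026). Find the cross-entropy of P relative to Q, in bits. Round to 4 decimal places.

3.6793 bits

H(P,Q) = −Σ p·log₂ q.
  −0.035·log₂(0.143) = 0.09821
  −0.123·log₂(0.755) = 0.04987
  −0.583·log₂(0.076) = 2.16751
  −0.259·log₂(0.026) = 1.36372
H(P,Q) = 3.6793 bits.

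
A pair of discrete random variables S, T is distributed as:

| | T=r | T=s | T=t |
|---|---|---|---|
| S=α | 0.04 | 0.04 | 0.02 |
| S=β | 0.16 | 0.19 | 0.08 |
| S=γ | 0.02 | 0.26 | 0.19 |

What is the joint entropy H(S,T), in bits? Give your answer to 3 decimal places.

H(S,T) = −Σ p(x,y)·log₂ p(x,y) over all 9 cells.
  cell (α,r): −0.04·log₂0.04 = 0.1858
  cell (α,s): −0.04·log₂0.04 = 0.1858
  cell (α,t): −0.02·log₂0.02 = 0.1129
  cell (β,r): −0.16·log₂0.16 = 0.4230
  cell (β,s): −0.19·log₂0.19 = 0.4552
  cell (β,t): −0.08·log₂0.08 = 0.2915
  cell (γ,r): −0.02·log₂0.02 = 0.1129
  cell (γ,s): −0.26·log₂0.26 = 0.5053
  cell (γ,t): −0.19·log₂0.19 = 0.4552
Sum = 2.728 bits.

2.728 bits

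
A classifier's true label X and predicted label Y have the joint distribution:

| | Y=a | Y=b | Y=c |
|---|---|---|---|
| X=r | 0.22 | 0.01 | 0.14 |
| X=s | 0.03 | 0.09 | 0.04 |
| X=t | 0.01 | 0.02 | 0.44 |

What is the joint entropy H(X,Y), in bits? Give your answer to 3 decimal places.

2.295 bits

H(X,Y) = −Σ p(x,y)·log₂ p(x,y) over all 9 cells.
  cell (r,a): −0.22·log₂0.22 = 0.4806
  cell (r,b): −0.01·log₂0.01 = 0.0664
  cell (r,c): −0.14·log₂0.14 = 0.3971
  cell (s,a): −0.03·log₂0.03 = 0.1518
  cell (s,b): −0.09·log₂0.09 = 0.3127
  cell (s,c): −0.04·log₂0.04 = 0.1858
  cell (t,a): −0.01·log₂0.01 = 0.0664
  cell (t,b): −0.02·log₂0.02 = 0.1129
  cell (t,c): −0.44·log₂0.44 = 0.5211
Sum = 2.295 bits.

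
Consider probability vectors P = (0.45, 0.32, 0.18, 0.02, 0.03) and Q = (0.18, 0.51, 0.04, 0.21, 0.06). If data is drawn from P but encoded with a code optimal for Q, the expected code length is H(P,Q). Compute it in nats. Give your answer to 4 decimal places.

1.6821 nats

H(P,Q) = −Σ p·ln q.
  −0.45·ln(0.18) = 0.77166
  −0.32·ln(0.51) = 0.21547
  −0.18·ln(0.04) = 0.57940
  −0.02·ln(0.21) = 0.03121
  −0.03·ln(0.06) = 0.08440
H(P,Q) = 1.6821 nats.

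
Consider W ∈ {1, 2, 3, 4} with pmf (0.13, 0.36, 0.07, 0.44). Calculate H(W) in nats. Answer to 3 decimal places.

1.180 nats

H(W) = −Σ p·ln p.
  −(0.13)·ln(0.13) = 0.2652
  −(0.36)·ln(0.36) = 0.3678
  −(0.07)·ln(0.07) = 0.1861
  −(0.44)·ln(0.44) = 0.3612
Sum: 0.2652 + 0.3678 + 0.1861 + 0.3612 = 1.180 nats.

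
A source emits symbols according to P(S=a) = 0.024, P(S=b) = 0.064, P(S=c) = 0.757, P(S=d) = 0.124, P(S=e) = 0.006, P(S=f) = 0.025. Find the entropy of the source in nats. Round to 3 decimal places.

H(S) = −Σ p·ln p.
  −(0.024)·ln(0.024) = 0.0895
  −(0.064)·ln(0.064) = 0.1759
  −(0.757)·ln(0.757) = 0.2107
  −(0.124)·ln(0.124) = 0.2588
  −(0.006)·ln(0.006) = 0.0307
  −(0.025)·ln(0.025) = 0.0922
Sum: 0.0895 + 0.1759 + 0.2107 + 0.2588 + 0.0307 + 0.0922 = 0.858 nats.

0.858 nats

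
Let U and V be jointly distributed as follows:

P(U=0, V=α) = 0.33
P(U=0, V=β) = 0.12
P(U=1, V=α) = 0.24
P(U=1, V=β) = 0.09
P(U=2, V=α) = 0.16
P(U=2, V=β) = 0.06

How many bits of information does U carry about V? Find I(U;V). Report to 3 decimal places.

0.000 bits

Marginals: p(U) = (0.4500, 0.3300, 0.2200), p(V) = (0.7300, 0.2700).
I(U;V) = H(U) + H(V) − H(U,V).
H(U) = 1.5268, H(V) = 0.8415, H(U,V) = 2.3682.
I(U;V) = 1.5268 + 0.8415 − 2.3682 = 0.000 bits.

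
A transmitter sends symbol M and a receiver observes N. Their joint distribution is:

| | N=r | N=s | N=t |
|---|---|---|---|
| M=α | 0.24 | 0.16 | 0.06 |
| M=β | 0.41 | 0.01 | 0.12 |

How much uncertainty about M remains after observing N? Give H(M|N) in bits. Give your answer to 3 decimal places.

0.838 bits

Chain rule: H(M|N) = H(M,N) − H(N).
Marginals: p(M) = (0.4600, 0.5400), p(N) = (0.6500, 0.1700, 0.1800).
H(M,N) = 2.1216 bits; H(N) = 1.2839 bits.
H(M|N) = 2.1216 − 1.2839 = 0.838 bits.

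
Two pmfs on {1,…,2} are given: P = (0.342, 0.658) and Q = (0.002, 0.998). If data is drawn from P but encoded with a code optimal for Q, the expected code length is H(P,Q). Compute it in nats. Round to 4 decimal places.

H(P,Q) = −Σ p·ln q.
  −0.342·ln(0.002) = 2.12540
  −0.658·ln(0.998) = 0.00132
H(P,Q) = 2.1267 nats.

2.1267 nats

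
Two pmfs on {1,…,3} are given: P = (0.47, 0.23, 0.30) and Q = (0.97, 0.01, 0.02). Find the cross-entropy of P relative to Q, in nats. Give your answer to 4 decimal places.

H(P,Q) = −Σ p·ln q.
  −0.47·ln(0.97) = 0.01432
  −0.23·ln(0.01) = 1.05919
  −0.30·ln(0.02) = 1.17361
H(P,Q) = 2.2471 nats.

2.2471 nats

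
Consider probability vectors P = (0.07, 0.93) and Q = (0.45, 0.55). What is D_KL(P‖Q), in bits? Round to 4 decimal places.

D(P‖Q) = Σ p·log₂(p/q).
  0.07·log₂(0.07/0.45) = -0.18791
  0.93·log₂(0.93/0.55) = 0.70475
D(P‖Q) = 0.5168 bits.

0.5168 bits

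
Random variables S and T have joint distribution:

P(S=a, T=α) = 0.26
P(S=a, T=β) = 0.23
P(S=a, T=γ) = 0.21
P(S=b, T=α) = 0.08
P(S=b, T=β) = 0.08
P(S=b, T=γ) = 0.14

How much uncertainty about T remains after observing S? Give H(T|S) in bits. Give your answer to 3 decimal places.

1.565 bits

Chain rule: H(T|S) = H(S,T) − H(S).
Marginals: p(S) = (0.7000, 0.3000), p(T) = (0.3400, 0.3100, 0.3500).
H(S,T) = 2.4459 bits; H(S) = 0.8813 bits.
H(T|S) = 2.4459 − 0.8813 = 1.565 bits.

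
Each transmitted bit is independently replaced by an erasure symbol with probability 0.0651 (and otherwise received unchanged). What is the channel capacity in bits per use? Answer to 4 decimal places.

0.9349 bits

Binary erasure channel: capacity C = 1 − ε.
C = 1 − 0.0651 = 0.9349 bits per channel use.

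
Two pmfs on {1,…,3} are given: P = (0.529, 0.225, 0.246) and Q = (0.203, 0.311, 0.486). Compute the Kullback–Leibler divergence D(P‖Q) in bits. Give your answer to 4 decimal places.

0.3842 bits

D(P‖Q) = Σ p·log₂(p/q).
  0.529·log₂(0.529/0.203) = 0.73097
  0.225·log₂(0.225/0.311) = -0.10507
  0.246·log₂(0.246/0.486) = -0.24165
D(P‖Q) = 0.3842 bits.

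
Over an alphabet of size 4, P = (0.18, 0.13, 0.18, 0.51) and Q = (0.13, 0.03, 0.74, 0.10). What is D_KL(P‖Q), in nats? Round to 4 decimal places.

D(P‖Q) = Σ p·ln(p/q).
  0.18·ln(0.18/0.13) = 0.05858
  0.13·ln(0.13/0.03) = 0.19062
  0.18·ln(0.18/0.74) = -0.25446
  0.51·ln(0.51/0.10) = 0.83091
D(P‖Q) = 0.8256 nats.

0.8256 nats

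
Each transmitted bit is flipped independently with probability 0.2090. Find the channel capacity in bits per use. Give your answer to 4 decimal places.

0.2604 bits

Binary symmetric channel: C = 1 − h₂(ε) where h₂ is the binary entropy function.
h₂(0.2090) = −0.2090·log₂0.2090 − 0.7910·log₂0.7910 = 0.7396.
C = 1 − 0.7396 = 0.2604 bits per channel use.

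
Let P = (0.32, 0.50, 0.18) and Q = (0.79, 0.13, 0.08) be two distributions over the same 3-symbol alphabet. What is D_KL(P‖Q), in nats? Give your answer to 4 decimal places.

0.5303 nats

D(P‖Q) = Σ p·ln(p/q).
  0.32·ln(0.32/0.79) = -0.28919
  0.50·ln(0.50/0.13) = 0.67354
  0.18·ln(0.18/0.08) = 0.14597
D(P‖Q) = 0.5303 nats.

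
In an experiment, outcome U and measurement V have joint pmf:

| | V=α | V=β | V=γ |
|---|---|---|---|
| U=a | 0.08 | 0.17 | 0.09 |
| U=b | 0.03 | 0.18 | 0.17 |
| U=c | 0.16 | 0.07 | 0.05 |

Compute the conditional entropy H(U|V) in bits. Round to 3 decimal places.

1.419 bits

Chain rule: H(U|V) = H(U,V) − H(V).
Marginals: p(U) = (0.3400, 0.3800, 0.2800), p(V) = (0.2700, 0.4200, 0.3100).
H(U,V) = 2.9781 bits; H(V) = 1.5595 bits.
H(U|V) = 2.9781 − 1.5595 = 1.419 bits.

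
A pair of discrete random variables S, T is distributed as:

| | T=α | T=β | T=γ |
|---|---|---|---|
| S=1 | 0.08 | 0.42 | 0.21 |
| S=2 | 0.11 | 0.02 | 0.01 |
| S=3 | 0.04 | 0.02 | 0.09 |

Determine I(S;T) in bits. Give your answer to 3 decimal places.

0.254 bits

Marginals: p(S) = (0.7100, 0.1400, 0.1500), p(T) = (0.2300, 0.4600, 0.3100).
I(S;T) = Σ p(x,y)·log₂[p(x,y)/(p(x)p(y))].
  (1,α): 0.08·log₂(0.4899) = -0.0824
  (1,β): 0.42·log₂(1.2860) = 0.1524
  (1,γ): 0.21·log₂(0.9541) = -0.0142
  (2,α): 0.11·log₂(3.4161) = 0.1950
  (2,β): 0.02·log₂(0.3106) = -0.0337
  (2,γ): 0.01·log₂(0.2304) = -0.0212
  (3,α): 0.04·log₂(1.1594) = 0.0085
  (3,β): 0.02·log₂(0.2899) = -0.0357
  (3,γ): 0.09·log₂(1.9355) = 0.0857
Sum = 0.254 bits.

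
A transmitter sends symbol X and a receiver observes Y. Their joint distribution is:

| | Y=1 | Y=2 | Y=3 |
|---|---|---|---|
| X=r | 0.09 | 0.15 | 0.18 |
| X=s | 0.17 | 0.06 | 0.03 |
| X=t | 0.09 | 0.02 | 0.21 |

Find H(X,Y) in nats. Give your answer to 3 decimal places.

H(X,Y) = −Σ p(x,y)·ln p(x,y) over all 9 cells.
  cell (r,1): −0.09·ln0.09 = 0.2167
  cell (r,2): −0.15·ln0.15 = 0.2846
  cell (r,3): −0.18·ln0.18 = 0.3087
  cell (s,1): −0.17·ln0.17 = 0.3012
  cell (s,2): −0.06·ln0.06 = 0.1688
  cell (s,3): −0.03·ln0.03 = 0.1052
  cell (t,1): −0.09·ln0.09 = 0.2167
  cell (t,2): −0.02·ln0.02 = 0.0782
  cell (t,3): −0.21·ln0.21 = 0.3277
Sum = 2.008 nats.

2.008 nats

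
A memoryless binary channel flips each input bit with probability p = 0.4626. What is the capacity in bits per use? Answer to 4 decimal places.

0.0040 bits

Binary symmetric channel: C = 1 − h₂(ε) where h₂ is the binary entropy function.
h₂(0.4626) = −0.4626·log₂0.4626 − 0.5374·log₂0.5374 = 0.9960.
C = 1 − 0.9960 = 0.0040 bits per channel use.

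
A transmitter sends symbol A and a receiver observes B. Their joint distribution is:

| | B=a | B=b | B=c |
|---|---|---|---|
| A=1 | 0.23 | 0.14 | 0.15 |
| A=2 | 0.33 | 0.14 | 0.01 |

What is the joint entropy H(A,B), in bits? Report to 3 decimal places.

2.287 bits

H(A,B) = −Σ p(x,y)·log₂ p(x,y) over all 6 cells.
  cell (1,a): −0.23·log₂0.23 = 0.4877
  cell (1,b): −0.14·log₂0.14 = 0.3971
  cell (1,c): −0.15·log₂0.15 = 0.4105
  cell (2,a): −0.33·log₂0.33 = 0.5278
  cell (2,b): −0.14·log₂0.14 = 0.3971
  cell (2,c): −0.01·log₂0.01 = 0.0664
Sum = 2.287 bits.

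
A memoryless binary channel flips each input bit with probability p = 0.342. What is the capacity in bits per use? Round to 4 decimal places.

Binary symmetric channel: C = 1 − h₂(ε) where h₂ is the binary entropy function.
h₂(0.342) = −0.342·log₂0.342 − 0.658·log₂0.658 = 0.9267.
C = 1 − 0.9267 = 0.0733 bits per channel use.

0.0733 bits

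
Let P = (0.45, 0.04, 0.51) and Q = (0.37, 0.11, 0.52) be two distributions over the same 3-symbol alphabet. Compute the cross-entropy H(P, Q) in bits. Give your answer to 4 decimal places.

H(P,Q) = −Σ p·log₂ q.
  −0.45·log₂(0.37) = 0.64548
  −0.04·log₂(0.11) = 0.12738
  −0.51·log₂(0.52) = 0.48114
H(P,Q) = 1.2540 bits.

1.2540 bits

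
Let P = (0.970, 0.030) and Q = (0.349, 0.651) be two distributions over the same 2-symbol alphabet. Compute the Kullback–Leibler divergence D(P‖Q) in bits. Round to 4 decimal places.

D(P‖Q) = Σ p·log₂(p/q).
  0.970·log₂(0.970/0.349) = 1.43051
  0.030·log₂(0.030/0.651) = -0.13319
D(P‖Q) = 1.2973 bits.

1.2973 bits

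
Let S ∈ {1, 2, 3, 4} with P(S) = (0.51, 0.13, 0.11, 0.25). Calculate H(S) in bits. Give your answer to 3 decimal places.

H(S) = −Σ p·log₂ p.
  −(0.51)·log₂(0.51) = 0.4954
  −(0.13)·log₂(0.13) = 0.3826
  −(0.11)·log₂(0.11) = 0.3503
  −(0.25)·log₂(0.25) = 0.5000
Sum: 0.4954 + 0.3826 + 0.3503 + 0.5000 = 1.728 bits.

1.728 bits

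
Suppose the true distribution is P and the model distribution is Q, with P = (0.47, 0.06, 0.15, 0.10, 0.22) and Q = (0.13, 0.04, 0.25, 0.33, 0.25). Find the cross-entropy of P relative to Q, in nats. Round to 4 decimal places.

H(P,Q) = −Σ p·ln q.
  −0.47·ln(0.13) = 0.95890
  −0.06·ln(0.04) = 0.19313
  −0.15·ln(0.25) = 0.20794
  −0.10·ln(0.33) = 0.11087
  −0.22·ln(0.25) = 0.30498
H(P,Q) = 1.7758 nats.

1.7758 nats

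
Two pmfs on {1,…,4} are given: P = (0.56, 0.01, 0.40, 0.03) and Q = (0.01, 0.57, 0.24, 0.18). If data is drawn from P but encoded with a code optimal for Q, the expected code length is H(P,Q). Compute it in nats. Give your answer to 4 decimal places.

3.2068 nats

H(P,Q) = −Σ p·ln q.
  −0.56·ln(0.01) = 2.57890
  −0.01·ln(0.57) = 0.00562
  −0.40·ln(0.24) = 0.57085
  −0.03·ln(0.18) = 0.05144
H(P,Q) = 3.2068 nats.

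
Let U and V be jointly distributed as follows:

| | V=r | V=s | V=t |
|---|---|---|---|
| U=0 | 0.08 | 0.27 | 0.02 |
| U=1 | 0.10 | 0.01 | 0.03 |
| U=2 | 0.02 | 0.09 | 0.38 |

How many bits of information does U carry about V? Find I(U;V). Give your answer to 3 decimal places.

Marginals: p(U) = (0.3700, 0.1400, 0.4900), p(V) = (0.2000, 0.3700, 0.4300).
I(U;V) = H(U) + H(V) − H(U,V).
H(U) = 1.4321, H(V) = 1.5187, H(U,V) = 2.4208.
I(U;V) = 1.4321 + 1.5187 − 2.4208 = 0.530 bits.

0.530 bits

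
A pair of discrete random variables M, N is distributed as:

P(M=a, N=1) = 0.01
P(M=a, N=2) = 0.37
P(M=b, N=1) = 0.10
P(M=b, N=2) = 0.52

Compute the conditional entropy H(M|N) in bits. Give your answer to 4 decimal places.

Chain rule: H(M|N) = H(M,N) − H(N).
Marginals: p(M) = (0.3800, 0.6200), p(N) = (0.1100, 0.8900).
H(M,N) = 1.4199 bits; H(N) = 0.4999 bits.
H(M|N) = 1.4199 − 0.4999 = 0.9200 bits.

0.9200 bits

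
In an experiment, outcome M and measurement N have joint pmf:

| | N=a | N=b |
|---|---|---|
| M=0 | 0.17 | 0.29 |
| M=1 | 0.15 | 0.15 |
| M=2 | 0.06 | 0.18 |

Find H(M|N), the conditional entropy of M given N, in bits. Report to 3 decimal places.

1.504 bits

Marginals: p(M) = (0.4600, 0.3000, 0.2400), p(N) = (0.3800, 0.6200).
H(M|N) = Σ p(N) · H(M|N=·).
  N=a: p=0.3800, H(M|N=a) = 1.4690
  N=b: p=0.6200, H(M|N=b) = 1.5261
Weighted sum = 1.504 bits.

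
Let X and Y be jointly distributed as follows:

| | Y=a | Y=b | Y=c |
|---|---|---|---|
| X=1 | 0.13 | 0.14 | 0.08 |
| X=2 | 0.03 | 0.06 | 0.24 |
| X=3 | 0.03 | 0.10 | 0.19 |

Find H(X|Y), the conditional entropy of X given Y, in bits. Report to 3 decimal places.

1.428 bits

Marginals: p(X) = (0.3500, 0.3300, 0.3200), p(Y) = (0.1900, 0.3000, 0.5100).
H(X|Y) = Σ p(Y) · H(X|Y=·).
  Y=a: p=0.1900, H(X|Y=a) = 1.2155
  Y=b: p=0.3000, H(X|Y=b) = 1.5058
  Y=c: p=0.5100, H(X|Y=c) = 1.4616
Weighted sum = 1.428 bits.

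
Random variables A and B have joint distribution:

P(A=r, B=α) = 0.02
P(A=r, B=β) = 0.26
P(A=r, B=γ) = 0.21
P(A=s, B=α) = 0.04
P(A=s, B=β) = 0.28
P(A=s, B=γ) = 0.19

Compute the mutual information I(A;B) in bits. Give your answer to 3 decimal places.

Marginals: p(A) = (0.4900, 0.5100), p(B) = (0.0600, 0.5400, 0.4000).
I(A;B) = H(A) + H(B) − H(A,B).
H(A) = 0.9997, H(B) = 1.2523, H(A,B) = 2.2462.
I(A;B) = 0.9997 + 1.2523 − 2.2462 = 0.006 bits.

0.006 bits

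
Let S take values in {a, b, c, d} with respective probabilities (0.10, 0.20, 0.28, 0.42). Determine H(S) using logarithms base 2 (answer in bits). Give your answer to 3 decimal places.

H(S) = −Σ p·log₂ p.
  −(0.10)·log₂(0.10) = 0.3322
  −(0.20)·log₂(0.20) = 0.4644
  −(0.28)·log₂(0.28) = 0.5142
  −(0.42)·log₂(0.42) = 0.5256
Sum: 0.3322 + 0.4644 + 0.5142 + 0.5256 = 1.836 bits.

1.836 bits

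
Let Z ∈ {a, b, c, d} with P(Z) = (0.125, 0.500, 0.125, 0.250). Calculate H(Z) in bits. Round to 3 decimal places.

H(Z) = −Σ p·log₂ p.
  −(0.125)·log₂(0.125) = 0.3750
  −(0.500)·log₂(0.500) = 0.5000
  −(0.125)·log₂(0.125) = 0.3750
  −(0.250)·log₂(0.250) = 0.5000
Sum: 0.3750 + 0.5000 + 0.3750 + 0.5000 = 1.750 bits.

1.750 bits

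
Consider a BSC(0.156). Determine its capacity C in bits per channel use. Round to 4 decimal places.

Binary symmetric channel: C = 1 − h₂(ε) where h₂ is the binary entropy function.
h₂(0.156) = −0.156·log₂0.156 − 0.844·log₂0.844 = 0.6247.
C = 1 − 0.6247 = 0.3753 bits per channel use.

0.3753 bits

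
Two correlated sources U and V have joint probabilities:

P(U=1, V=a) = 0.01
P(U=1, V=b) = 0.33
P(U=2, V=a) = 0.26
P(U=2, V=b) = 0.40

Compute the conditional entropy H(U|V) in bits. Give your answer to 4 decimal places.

Marginals: p(U) = (0.3400, 0.6600), p(V) = (0.2700, 0.7300).
H(U|V) = Σ p(V) · H(U|V=·).
  V=a: p=0.2700, H(U|V=a) = 0.2285
  V=b: p=0.7300, H(U|V=b) = 0.9934
Weighted sum = 0.7869 bits.

0.7869 bits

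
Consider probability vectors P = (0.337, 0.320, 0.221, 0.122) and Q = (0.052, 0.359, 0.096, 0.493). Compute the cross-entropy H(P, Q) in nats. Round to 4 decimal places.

1.9283 nats

H(P,Q) = −Σ p·ln q.
  −0.337·ln(0.052) = 0.99634
  −0.320·ln(0.359) = 0.32782
  −0.221·ln(0.096) = 0.51789
  −0.122·ln(0.493) = 0.08628
H(P,Q) = 1.9283 nats.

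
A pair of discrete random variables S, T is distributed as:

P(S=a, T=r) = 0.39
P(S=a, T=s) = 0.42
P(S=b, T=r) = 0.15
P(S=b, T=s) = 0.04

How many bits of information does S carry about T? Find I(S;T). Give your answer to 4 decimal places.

Marginals: p(S) = (0.8100, 0.1900), p(T) = (0.5400, 0.4600).
I(S;T) = Σ p(x,y)·log₂[p(x,y)/(p(x)p(y))].
  (a,r): 0.39·log₂(0.8916) = -0.06454
  (a,s): 0.42·log₂(1.1272) = 0.07256
  (b,r): 0.15·log₂(1.4620) = 0.08219
  (b,s): 0.04·log₂(0.4577) = -0.04511
Sum = 0.0451 bits.

0.0451 bits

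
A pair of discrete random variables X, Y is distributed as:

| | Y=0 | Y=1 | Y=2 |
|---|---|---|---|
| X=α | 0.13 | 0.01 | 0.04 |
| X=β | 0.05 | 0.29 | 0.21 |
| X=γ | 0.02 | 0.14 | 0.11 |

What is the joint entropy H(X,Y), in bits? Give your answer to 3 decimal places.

H(X,Y) = −Σ p(x,y)·log₂ p(x,y) over all 9 cells.
  cell (α,0): −0.13·log₂0.13 = 0.3826
  cell (α,1): −0.01·log₂0.01 = 0.0664
  cell (α,2): −0.04·log₂0.04 = 0.1858
  cell (β,0): −0.05·log₂0.05 = 0.2161
  cell (β,1): −0.29·log₂0.29 = 0.5179
  cell (β,2): −0.21·log₂0.21 = 0.4728
  cell (γ,0): −0.02·log₂0.02 = 0.1129
  cell (γ,1): −0.14·log₂0.14 = 0.3971
  cell (γ,2): −0.11·log₂0.11 = 0.3503
Sum = 2.702 bits.

2.702 bits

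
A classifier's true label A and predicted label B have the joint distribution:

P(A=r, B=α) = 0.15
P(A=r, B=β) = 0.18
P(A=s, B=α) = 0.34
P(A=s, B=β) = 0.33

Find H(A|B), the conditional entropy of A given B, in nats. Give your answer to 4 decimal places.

0.6329 nats

Marginals: p(A) = (0.3300, 0.6700), p(B) = (0.4900, 0.5100).
H(A|B) = Σ p(B) · H(A|B=·).
  B=α: p=0.4900, H(A|B=α) = 0.6160
  B=β: p=0.5100, H(A|B=β) = 0.6492
Weighted sum = 0.6329 nats.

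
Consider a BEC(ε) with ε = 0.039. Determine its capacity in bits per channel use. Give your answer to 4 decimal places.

0.9610 bits

Binary erasure channel: capacity C = 1 − ε.
C = 1 − 0.039 = 0.9610 bits per channel use.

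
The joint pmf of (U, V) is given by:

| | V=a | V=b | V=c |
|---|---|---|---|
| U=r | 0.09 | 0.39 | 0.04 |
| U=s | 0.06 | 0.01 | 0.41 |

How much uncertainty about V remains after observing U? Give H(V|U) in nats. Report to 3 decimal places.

Chain rule: H(V|U) = H(U,V) − H(U).
Marginals: p(U) = (0.5200, 0.4800), p(V) = (0.1500, 0.4000, 0.4500).
H(U,V) = 1.2931 nats; H(U) = 0.6923 nats.
H(V|U) = 1.2931 − 0.6923 = 0.601 nats.

0.601 nats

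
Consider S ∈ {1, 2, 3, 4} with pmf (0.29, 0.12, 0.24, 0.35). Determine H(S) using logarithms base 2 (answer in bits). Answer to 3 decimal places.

1.909 bits

H(S) = −Σ p·log₂ p.
  −(0.29)·log₂(0.29) = 0.5179
  −(0.12)·log₂(0.12) = 0.3671
  −(0.24)·log₂(0.24) = 0.4941
  −(0.35)·log₂(0.35) = 0.5301
Sum: 0.5179 + 0.3671 + 0.4941 + 0.5301 = 1.909 bits.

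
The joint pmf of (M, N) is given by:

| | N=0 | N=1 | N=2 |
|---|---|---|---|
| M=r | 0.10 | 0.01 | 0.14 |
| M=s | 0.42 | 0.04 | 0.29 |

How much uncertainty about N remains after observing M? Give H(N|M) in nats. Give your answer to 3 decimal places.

0.841 nats

Chain rule: H(N|M) = H(M,N) − H(M).
Marginals: p(M) = (0.2500, 0.7500), p(N) = (0.5200, 0.0500, 0.4300).
H(M,N) = 1.4037 nats; H(M) = 0.5623 nats.
H(N|M) = 1.4037 − 0.5623 = 0.841 nats.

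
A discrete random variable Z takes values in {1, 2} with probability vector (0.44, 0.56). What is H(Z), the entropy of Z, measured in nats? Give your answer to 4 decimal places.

H(Z) = −Σ p·ln p.
  −(0.44)·ln(0.44) = 0.36123
  −(0.56)·ln(0.56) = 0.32470
Sum: 0.36123 + 0.32470 = 0.6859 nats.

0.6859 nats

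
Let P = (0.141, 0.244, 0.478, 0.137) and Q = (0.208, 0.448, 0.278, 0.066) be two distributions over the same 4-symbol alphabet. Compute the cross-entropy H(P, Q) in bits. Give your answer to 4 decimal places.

H(P,Q) = −Σ p·log₂ q.
  −0.141·log₂(0.208) = 0.31941
  −0.244·log₂(0.448) = 0.28266
  −0.478·log₂(0.278) = 0.88279
  −0.137·log₂(0.066) = 0.53723
H(P,Q) = 2.0221 bits.

2.0221 bits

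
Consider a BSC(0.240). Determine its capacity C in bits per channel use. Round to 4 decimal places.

0.2050 bits

Binary symmetric channel: C = 1 − h₂(ε) where h₂ is the binary entropy function.
h₂(0.240) = −0.240·log₂0.240 − 0.760·log₂0.760 = 0.7950.
C = 1 − 0.7950 = 0.2050 bits per channel use.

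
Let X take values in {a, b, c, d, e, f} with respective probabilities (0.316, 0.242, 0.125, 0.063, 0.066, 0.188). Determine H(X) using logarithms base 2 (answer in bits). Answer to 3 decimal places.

H(X) = −Σ p·log₂ p.
  −(0.316)·log₂(0.316) = 0.5252
  −(0.242)·log₂(0.242) = 0.4954
  −(0.125)·log₂(0.125) = 0.3750
  −(0.063)·log₂(0.063) = 0.2513
  −(0.066)·log₂(0.066) = 0.2588
  −(0.188)·log₂(0.188) = 0.4533
Sum: 0.5252 + 0.4954 + 0.3750 + 0.2513 + 0.2588 + 0.4533 = 2.359 bits.

2.359 bits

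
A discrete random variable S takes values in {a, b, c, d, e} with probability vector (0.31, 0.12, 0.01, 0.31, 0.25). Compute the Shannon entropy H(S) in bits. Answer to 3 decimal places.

1.981 bits

H(S) = −Σ p·log₂ p.
  −(0.31)·log₂(0.31) = 0.5238
  −(0.12)·log₂(0.12) = 0.3671
  −(0.01)·log₂(0.01) = 0.0664
  −(0.31)·log₂(0.31) = 0.5238
  −(0.25)·log₂(0.25) = 0.5000
Sum: 0.5238 + 0.3671 + 0.0664 + 0.5238 + 0.5000 = 1.981 bits.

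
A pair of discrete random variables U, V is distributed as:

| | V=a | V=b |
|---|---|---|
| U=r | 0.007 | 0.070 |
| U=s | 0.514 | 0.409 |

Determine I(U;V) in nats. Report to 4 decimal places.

Marginals: p(U) = (0.0770, 0.9230), p(V) = (0.5210, 0.4790).
I(U;V) = Σ p(x,y)·ln[p(x,y)/(p(x)p(y))].
  (r,a): 0.007·ln(0.1745) = -0.01222
  (r,b): 0.070·ln(1.8979) = 0.04485
  (s,a): 0.514·ln(1.0689) = 0.03423
  (s,b): 0.409·ln(0.9251) = -0.03184
Sum = 0.0350 nats.

0.0350 nats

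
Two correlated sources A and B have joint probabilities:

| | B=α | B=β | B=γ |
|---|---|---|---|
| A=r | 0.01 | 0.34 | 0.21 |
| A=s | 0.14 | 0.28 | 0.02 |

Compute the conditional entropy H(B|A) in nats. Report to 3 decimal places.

0.765 nats

Chain rule: H(B|A) = H(A,B) − H(A).
Marginals: p(A) = (0.5600, 0.4400), p(B) = (0.1500, 0.6200, 0.2300).
H(A,B) = 1.4505 nats; H(A) = 0.6859 nats.
H(B|A) = 1.4505 − 0.6859 = 0.765 nats.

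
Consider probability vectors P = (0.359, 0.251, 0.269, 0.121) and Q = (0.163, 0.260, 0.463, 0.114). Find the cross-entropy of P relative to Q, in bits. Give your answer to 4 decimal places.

H(P,Q) = −Σ p·log₂ q.
  −0.359·log₂(0.163) = 0.93952
  −0.251·log₂(0.260) = 0.48780
  −0.269·log₂(0.463) = 0.29884
  −0.121·log₂(0.114) = 0.37908
H(P,Q) = 2.1052 bits.

2.1052 bits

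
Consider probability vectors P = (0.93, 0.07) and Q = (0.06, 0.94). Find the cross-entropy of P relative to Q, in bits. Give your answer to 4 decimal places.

3.7810 bits

H(P,Q) = −Σ p·log₂ q.
  −0.93·log₂(0.06) = 3.77477
  −0.07·log₂(0.94) = 0.00625
H(P,Q) = 3.7810 bits.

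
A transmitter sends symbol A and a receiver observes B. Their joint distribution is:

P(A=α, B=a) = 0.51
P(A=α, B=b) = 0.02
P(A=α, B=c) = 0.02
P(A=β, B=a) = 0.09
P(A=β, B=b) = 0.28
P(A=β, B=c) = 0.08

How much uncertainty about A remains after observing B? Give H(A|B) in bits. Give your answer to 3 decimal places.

0.544 bits

Marginals: p(A) = (0.5500, 0.4500), p(B) = (0.6000, 0.3000, 0.1000).
H(A|B) = Σ p(B) · H(A|B=·).
  B=a: p=0.6000, H(A|B=a) = 0.6098
  B=b: p=0.3000, H(A|B=b) = 0.3534
  B=c: p=0.1000, H(A|B=c) = 0.7219
Weighted sum = 0.544 bits.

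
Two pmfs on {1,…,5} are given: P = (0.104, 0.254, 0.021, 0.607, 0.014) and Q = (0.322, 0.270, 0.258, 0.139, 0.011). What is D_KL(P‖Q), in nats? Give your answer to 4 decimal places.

D(P‖Q) = Σ p·ln(p/q).
  0.104·ln(0.104/0.322) = -0.11754
  0.254·ln(0.254/0.270) = -0.01552
  0.021·ln(0.021/0.258) = -0.05268
  0.607·ln(0.607/0.139) = 0.89475
  0.014·ln(0.014/0.011) = 0.00338
D(P‖Q) = 0.7124 nats.

0.7124 nats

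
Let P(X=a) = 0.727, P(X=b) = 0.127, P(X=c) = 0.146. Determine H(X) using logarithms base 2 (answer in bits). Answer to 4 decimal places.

H(X) = −Σ p·log₂ p.
  −(0.727)·log₂(0.727) = 0.33440
  −(0.127)·log₂(0.127) = 0.37809
  −(0.146)·log₂(0.146) = 0.40529
Sum: 0.33440 + 0.37809 + 0.40529 = 1.1178 bits.

1.1178 bits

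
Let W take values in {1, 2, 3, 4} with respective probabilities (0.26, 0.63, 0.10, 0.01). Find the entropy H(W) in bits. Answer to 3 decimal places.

1.324 bits

H(W) = −Σ p·log₂ p.
  −(0.26)·log₂(0.26) = 0.5053
  −(0.63)·log₂(0.63) = 0.4199
  −(0.10)·log₂(0.10) = 0.3322
  −(0.01)·log₂(0.01) = 0.0664
Sum: 0.5053 + 0.4199 + 0.3322 + 0.0664 = 1.324 bits.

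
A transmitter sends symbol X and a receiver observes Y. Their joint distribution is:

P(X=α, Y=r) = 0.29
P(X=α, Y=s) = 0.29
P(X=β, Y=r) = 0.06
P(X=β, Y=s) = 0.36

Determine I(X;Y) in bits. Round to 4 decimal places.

Marginals: p(X) = (0.5800, 0.4200), p(Y) = (0.3500, 0.6500).
I(X;Y) = H(X) + H(Y) − H(X,Y).
H(X) = 0.9815, H(Y) = 0.9341, H(X,Y) = 1.8100.
I(X;Y) = 0.9815 + 0.9341 − 1.8100 = 0.1056 bits.

0.1056 bits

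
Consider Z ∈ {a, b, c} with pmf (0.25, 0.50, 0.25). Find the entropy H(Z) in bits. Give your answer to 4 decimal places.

1.5000 bits

H(Z) = −Σ p·log₂ p.
  −(0.25)·log₂(0.25) = 0.50000
  −(0.50)·log₂(0.50) = 0.50000
  −(0.25)·log₂(0.25) = 0.50000
Sum: 0.50000 + 0.50000 + 0.50000 = 1.5000 bits.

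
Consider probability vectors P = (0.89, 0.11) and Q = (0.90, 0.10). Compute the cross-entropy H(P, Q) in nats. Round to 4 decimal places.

0.3471 nats

H(P,Q) = −Σ p·ln q.
  −0.89·ln(0.90) = 0.09377
  −0.11·ln(0.10) = 0.25328
H(P,Q) = 0.3471 nats.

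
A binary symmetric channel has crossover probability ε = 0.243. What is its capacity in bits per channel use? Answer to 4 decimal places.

0.2000 bits

Binary symmetric channel: C = 1 − h₂(ε) where h₂ is the binary entropy function.
h₂(0.243) = −0.243·log₂0.243 − 0.757·log₂0.757 = 0.8000.
C = 1 − 0.8000 = 0.2000 bits per channel use.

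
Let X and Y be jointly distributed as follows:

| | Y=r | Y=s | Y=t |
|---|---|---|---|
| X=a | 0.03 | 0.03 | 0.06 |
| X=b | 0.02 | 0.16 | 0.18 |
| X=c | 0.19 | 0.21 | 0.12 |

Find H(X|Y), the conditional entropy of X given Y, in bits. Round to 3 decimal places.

Marginals: p(X) = (0.1200, 0.3600, 0.5200), p(Y) = (0.2400, 0.4000, 0.3600).
H(X|Y) = Σ p(Y) · H(X|Y=·).
  Y=r: p=0.2400, H(X|Y=r) = 0.9406
  Y=s: p=0.4000, H(X|Y=s) = 1.2971
  Y=t: p=0.3600, H(X|Y=t) = 1.4591
Weighted sum = 1.270 bits.

1.270 bits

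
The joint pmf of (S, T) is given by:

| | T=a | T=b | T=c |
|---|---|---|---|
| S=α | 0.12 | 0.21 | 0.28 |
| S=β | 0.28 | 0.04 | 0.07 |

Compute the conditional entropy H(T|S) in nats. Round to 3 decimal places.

Chain rule: H(T|S) = H(S,T) − H(S).
Marginals: p(S) = (0.6100, 0.3900), p(T) = (0.4000, 0.2500, 0.3500).
H(S,T) = 1.6099 nats; H(S) = 0.6687 nats.
H(T|S) = 1.6099 − 0.6687 = 0.941 nats.

0.941 nats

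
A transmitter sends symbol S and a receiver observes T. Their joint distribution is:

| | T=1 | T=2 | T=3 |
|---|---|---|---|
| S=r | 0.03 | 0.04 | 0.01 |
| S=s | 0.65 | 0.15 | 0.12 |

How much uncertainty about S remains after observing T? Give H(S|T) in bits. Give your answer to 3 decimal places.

Chain rule: H(S|T) = H(S,T) − H(T).
Marginals: p(S) = (0.0800, 0.9200), p(T) = (0.6800, 0.1900, 0.1300).
H(S,T) = 1.5855 bits; H(T) = 1.2162 bits.
H(S|T) = 1.5855 − 1.2162 = 0.369 bits.

0.369 bits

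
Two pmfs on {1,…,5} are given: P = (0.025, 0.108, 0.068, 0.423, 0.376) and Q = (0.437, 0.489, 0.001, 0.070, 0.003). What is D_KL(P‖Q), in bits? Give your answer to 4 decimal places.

D(P‖Q) = Σ p·log₂(p/q).
  0.025·log₂(0.025/0.437) = -0.10319
  0.108·log₂(0.108/0.489) = -0.23531
  0.068·log₂(0.068/0.001) = 0.41395
  0.423·log₂(0.423/0.070) = 1.09778
  0.376·log₂(0.376/0.003) = 2.62058
D(P‖Q) = 3.7938 bits.

3.7938 bits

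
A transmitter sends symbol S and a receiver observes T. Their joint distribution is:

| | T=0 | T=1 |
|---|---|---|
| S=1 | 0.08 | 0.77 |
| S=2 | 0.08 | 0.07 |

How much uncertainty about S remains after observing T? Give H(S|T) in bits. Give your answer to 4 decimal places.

0.5076 bits

Chain rule: H(S|T) = H(S,T) − H(T).
Marginals: p(S) = (0.8500, 0.1500), p(T) = (0.1600, 0.8400).
H(S,T) = 1.1419 bits; H(T) = 0.6343 bits.
H(S|T) = 1.1419 − 0.6343 = 0.5076 bits.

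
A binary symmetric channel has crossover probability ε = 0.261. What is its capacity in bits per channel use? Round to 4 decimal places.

0.1717 bits

Binary symmetric channel: C = 1 − h₂(ε) where h₂ is the binary entropy function.
h₂(0.261) = −0.261·log₂0.261 − 0.739·log₂0.739 = 0.8283.
C = 1 − 0.8283 = 0.1717 bits per channel use.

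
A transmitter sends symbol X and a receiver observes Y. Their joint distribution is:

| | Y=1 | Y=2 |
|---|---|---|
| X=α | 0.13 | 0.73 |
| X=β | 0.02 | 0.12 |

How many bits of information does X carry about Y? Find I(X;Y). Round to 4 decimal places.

Marginals: p(X) = (0.8600, 0.1400), p(Y) = (0.1500, 0.8500).
I(X;Y) = Σ p(x,y)·log₂[p(x,y)/(p(x)p(y))].
  (α,1): 0.13·log₂(1.0078) = 0.00145
  (α,2): 0.73·log₂(0.9986) = -0.00144
  (β,1): 0.02·log₂(0.9524) = -0.00141
  (β,2): 0.12·log₂(1.0084) = 0.00145
Sum = 0.0000 bits.

0.0000 bits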